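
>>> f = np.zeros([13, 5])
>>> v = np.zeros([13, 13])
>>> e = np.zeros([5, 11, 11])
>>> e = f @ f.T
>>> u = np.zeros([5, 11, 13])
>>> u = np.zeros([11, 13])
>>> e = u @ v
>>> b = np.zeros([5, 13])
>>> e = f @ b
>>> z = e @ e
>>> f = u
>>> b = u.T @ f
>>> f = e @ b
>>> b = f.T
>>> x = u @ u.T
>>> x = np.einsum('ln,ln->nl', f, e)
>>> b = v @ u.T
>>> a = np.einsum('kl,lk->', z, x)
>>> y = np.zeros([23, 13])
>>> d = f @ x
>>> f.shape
(13, 13)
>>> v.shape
(13, 13)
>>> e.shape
(13, 13)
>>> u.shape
(11, 13)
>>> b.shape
(13, 11)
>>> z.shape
(13, 13)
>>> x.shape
(13, 13)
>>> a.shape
()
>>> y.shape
(23, 13)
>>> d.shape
(13, 13)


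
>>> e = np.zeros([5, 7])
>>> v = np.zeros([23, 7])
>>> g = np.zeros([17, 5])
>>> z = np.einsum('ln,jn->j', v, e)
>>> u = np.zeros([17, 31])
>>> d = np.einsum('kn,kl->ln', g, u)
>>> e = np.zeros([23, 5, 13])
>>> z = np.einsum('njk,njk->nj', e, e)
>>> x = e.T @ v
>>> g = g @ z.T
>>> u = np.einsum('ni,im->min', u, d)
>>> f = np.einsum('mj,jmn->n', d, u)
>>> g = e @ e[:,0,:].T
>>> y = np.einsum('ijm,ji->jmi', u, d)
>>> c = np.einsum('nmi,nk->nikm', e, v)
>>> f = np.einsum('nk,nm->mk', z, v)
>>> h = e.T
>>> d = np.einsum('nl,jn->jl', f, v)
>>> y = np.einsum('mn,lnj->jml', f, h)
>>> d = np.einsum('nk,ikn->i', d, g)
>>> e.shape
(23, 5, 13)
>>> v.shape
(23, 7)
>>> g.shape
(23, 5, 23)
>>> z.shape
(23, 5)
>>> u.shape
(5, 31, 17)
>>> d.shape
(23,)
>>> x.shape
(13, 5, 7)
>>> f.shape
(7, 5)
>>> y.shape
(23, 7, 13)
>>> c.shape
(23, 13, 7, 5)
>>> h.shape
(13, 5, 23)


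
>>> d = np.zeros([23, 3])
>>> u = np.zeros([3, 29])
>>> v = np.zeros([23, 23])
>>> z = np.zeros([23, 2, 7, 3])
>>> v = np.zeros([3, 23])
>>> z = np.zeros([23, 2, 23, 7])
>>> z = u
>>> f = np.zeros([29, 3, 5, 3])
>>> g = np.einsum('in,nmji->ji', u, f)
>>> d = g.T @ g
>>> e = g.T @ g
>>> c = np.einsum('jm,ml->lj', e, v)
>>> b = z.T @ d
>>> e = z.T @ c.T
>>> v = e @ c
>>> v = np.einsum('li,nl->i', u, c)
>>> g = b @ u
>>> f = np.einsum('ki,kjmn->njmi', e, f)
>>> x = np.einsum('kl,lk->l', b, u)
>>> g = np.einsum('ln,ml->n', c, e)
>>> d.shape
(3, 3)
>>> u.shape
(3, 29)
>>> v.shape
(29,)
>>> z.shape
(3, 29)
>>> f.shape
(3, 3, 5, 23)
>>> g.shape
(3,)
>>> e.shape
(29, 23)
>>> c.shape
(23, 3)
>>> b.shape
(29, 3)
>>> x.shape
(3,)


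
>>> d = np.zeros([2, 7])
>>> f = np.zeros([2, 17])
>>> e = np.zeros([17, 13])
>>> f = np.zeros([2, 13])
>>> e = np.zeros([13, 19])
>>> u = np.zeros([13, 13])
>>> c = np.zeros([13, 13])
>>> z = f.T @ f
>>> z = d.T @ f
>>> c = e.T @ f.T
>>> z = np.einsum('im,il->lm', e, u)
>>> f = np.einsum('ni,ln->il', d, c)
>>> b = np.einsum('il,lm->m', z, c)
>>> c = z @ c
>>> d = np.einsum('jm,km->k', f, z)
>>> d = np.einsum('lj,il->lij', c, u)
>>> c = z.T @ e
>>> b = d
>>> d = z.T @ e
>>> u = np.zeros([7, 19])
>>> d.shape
(19, 19)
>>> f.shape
(7, 19)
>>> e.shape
(13, 19)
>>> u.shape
(7, 19)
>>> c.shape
(19, 19)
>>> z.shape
(13, 19)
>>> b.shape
(13, 13, 2)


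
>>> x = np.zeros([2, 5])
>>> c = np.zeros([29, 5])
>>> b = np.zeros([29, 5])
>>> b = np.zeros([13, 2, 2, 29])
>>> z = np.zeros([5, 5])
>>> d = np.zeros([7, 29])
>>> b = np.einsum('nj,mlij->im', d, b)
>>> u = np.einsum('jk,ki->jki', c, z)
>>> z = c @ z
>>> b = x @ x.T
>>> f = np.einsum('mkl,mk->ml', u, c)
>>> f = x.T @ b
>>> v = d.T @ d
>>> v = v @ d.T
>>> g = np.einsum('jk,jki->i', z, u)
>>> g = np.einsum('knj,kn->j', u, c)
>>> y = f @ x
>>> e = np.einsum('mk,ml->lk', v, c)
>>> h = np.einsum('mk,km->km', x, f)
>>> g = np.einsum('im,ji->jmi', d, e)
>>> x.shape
(2, 5)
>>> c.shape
(29, 5)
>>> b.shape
(2, 2)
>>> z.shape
(29, 5)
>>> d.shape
(7, 29)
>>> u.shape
(29, 5, 5)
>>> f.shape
(5, 2)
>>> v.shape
(29, 7)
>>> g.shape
(5, 29, 7)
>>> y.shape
(5, 5)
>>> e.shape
(5, 7)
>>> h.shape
(5, 2)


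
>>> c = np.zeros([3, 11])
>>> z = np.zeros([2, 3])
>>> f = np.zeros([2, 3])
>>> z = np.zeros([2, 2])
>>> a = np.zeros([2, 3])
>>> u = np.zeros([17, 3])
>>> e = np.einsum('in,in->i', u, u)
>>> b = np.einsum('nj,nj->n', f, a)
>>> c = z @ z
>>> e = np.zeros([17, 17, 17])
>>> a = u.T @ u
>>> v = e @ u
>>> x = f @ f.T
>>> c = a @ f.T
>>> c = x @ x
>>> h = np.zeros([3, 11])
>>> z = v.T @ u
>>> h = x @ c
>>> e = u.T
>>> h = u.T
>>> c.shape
(2, 2)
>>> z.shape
(3, 17, 3)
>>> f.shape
(2, 3)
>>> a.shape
(3, 3)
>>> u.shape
(17, 3)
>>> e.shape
(3, 17)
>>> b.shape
(2,)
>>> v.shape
(17, 17, 3)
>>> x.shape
(2, 2)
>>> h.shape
(3, 17)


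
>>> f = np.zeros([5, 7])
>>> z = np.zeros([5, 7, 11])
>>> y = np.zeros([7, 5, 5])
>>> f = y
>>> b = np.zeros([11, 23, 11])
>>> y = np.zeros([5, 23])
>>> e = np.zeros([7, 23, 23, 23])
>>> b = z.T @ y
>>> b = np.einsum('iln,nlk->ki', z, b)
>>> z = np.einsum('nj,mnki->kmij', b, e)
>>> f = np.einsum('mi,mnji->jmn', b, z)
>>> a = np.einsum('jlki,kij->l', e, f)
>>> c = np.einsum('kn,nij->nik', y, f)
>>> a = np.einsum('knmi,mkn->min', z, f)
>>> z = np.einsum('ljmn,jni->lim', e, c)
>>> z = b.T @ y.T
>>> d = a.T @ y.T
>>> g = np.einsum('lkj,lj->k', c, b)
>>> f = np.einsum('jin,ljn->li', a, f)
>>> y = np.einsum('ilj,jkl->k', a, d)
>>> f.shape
(23, 5)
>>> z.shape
(5, 5)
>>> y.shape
(5,)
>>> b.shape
(23, 5)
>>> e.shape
(7, 23, 23, 23)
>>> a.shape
(23, 5, 7)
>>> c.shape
(23, 23, 5)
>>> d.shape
(7, 5, 5)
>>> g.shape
(23,)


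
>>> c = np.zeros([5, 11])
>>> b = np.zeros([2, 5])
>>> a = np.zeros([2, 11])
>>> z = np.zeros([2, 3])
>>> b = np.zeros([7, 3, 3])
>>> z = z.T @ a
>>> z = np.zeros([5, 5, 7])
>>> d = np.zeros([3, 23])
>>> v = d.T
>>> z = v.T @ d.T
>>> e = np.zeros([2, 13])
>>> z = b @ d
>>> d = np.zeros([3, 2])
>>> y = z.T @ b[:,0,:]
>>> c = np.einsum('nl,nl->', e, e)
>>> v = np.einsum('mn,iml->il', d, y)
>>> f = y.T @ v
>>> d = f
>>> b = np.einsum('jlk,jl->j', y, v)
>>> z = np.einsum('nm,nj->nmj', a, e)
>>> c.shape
()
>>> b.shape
(23,)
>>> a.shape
(2, 11)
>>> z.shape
(2, 11, 13)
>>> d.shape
(3, 3, 3)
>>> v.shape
(23, 3)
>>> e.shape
(2, 13)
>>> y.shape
(23, 3, 3)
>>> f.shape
(3, 3, 3)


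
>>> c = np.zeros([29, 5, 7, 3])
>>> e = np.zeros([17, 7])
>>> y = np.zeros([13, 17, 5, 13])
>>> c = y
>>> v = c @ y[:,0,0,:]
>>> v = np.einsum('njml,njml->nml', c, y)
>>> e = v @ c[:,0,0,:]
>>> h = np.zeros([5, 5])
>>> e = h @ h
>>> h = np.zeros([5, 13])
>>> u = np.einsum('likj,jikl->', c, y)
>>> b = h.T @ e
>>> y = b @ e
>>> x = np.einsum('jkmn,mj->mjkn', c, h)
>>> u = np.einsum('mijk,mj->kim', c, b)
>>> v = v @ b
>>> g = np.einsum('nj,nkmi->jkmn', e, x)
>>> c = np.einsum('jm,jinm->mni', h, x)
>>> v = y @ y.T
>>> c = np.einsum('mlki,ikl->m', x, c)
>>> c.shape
(5,)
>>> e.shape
(5, 5)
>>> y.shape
(13, 5)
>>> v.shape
(13, 13)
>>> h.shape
(5, 13)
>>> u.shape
(13, 17, 13)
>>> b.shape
(13, 5)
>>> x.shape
(5, 13, 17, 13)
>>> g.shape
(5, 13, 17, 5)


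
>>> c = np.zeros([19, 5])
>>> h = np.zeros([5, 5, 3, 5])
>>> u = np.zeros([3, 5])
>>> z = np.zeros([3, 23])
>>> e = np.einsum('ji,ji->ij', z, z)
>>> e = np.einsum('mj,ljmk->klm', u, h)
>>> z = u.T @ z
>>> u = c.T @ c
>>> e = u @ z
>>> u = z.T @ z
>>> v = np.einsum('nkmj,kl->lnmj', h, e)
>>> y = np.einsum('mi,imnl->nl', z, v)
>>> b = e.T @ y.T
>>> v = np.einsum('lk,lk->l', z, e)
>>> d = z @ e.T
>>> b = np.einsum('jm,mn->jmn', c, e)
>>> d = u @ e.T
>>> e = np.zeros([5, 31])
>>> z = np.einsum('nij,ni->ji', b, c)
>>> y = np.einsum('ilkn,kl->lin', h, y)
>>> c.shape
(19, 5)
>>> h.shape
(5, 5, 3, 5)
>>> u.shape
(23, 23)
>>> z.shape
(23, 5)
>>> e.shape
(5, 31)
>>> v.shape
(5,)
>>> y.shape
(5, 5, 5)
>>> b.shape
(19, 5, 23)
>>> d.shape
(23, 5)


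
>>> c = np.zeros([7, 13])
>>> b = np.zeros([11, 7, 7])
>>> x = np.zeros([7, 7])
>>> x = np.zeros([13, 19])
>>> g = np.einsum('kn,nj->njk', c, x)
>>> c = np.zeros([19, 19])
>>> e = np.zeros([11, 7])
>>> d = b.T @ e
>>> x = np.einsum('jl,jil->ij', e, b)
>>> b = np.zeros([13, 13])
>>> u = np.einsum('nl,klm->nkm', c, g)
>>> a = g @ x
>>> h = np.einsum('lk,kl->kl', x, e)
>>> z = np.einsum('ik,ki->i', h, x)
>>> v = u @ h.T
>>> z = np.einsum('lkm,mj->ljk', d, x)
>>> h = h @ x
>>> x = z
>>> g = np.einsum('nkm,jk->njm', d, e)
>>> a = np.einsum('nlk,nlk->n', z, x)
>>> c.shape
(19, 19)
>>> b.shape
(13, 13)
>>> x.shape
(7, 11, 7)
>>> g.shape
(7, 11, 7)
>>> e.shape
(11, 7)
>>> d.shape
(7, 7, 7)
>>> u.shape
(19, 13, 7)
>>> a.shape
(7,)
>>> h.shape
(11, 11)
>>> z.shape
(7, 11, 7)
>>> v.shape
(19, 13, 11)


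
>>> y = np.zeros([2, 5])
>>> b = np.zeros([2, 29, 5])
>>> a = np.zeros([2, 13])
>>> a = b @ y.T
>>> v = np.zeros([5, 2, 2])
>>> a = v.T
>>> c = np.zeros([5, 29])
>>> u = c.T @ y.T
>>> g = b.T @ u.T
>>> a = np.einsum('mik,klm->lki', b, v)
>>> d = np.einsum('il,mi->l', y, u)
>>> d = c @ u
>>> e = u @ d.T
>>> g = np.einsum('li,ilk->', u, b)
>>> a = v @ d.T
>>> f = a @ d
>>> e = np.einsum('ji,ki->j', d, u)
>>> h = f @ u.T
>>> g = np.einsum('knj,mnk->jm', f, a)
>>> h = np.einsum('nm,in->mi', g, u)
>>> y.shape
(2, 5)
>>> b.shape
(2, 29, 5)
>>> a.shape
(5, 2, 5)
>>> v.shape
(5, 2, 2)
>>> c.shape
(5, 29)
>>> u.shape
(29, 2)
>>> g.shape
(2, 5)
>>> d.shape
(5, 2)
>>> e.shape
(5,)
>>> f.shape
(5, 2, 2)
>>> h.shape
(5, 29)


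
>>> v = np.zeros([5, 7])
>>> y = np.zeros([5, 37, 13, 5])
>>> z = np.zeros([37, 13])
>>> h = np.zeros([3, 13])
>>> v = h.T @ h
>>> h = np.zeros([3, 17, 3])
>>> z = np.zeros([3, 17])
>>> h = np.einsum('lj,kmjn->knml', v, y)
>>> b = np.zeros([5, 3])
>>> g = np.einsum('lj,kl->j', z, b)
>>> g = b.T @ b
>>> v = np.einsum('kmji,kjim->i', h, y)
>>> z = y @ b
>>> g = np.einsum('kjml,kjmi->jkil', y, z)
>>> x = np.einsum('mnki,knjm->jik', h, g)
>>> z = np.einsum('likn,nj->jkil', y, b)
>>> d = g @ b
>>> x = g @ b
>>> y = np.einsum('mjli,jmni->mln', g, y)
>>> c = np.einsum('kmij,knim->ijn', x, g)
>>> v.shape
(13,)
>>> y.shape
(37, 3, 13)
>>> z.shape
(3, 13, 37, 5)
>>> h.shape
(5, 5, 37, 13)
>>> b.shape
(5, 3)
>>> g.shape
(37, 5, 3, 5)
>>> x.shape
(37, 5, 3, 3)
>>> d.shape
(37, 5, 3, 3)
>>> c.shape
(3, 3, 5)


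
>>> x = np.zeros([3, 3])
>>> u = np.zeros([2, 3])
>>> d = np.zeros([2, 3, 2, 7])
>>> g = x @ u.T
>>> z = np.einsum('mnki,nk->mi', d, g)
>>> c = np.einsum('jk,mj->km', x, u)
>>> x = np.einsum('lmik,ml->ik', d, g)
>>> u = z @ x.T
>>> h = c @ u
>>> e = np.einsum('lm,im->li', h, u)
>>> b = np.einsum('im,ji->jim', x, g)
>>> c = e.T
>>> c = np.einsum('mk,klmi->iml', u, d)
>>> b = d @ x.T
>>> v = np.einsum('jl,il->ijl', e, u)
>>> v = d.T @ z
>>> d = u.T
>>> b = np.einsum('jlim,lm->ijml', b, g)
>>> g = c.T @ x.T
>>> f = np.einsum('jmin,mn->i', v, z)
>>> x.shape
(2, 7)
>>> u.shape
(2, 2)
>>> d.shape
(2, 2)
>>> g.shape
(3, 2, 2)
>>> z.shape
(2, 7)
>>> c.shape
(7, 2, 3)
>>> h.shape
(3, 2)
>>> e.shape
(3, 2)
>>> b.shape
(2, 2, 2, 3)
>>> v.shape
(7, 2, 3, 7)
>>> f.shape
(3,)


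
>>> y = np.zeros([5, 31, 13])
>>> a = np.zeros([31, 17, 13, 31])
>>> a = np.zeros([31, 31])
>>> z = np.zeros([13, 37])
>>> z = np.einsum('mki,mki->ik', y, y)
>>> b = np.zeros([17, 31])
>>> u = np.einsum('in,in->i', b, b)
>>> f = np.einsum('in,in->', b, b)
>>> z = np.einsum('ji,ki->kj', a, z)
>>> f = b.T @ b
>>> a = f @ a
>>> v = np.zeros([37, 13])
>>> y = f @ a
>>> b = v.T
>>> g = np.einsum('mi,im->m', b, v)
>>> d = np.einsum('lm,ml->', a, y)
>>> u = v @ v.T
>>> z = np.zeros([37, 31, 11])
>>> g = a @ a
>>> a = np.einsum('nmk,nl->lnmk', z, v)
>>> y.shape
(31, 31)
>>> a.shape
(13, 37, 31, 11)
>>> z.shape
(37, 31, 11)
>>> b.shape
(13, 37)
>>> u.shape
(37, 37)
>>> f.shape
(31, 31)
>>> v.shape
(37, 13)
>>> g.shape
(31, 31)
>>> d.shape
()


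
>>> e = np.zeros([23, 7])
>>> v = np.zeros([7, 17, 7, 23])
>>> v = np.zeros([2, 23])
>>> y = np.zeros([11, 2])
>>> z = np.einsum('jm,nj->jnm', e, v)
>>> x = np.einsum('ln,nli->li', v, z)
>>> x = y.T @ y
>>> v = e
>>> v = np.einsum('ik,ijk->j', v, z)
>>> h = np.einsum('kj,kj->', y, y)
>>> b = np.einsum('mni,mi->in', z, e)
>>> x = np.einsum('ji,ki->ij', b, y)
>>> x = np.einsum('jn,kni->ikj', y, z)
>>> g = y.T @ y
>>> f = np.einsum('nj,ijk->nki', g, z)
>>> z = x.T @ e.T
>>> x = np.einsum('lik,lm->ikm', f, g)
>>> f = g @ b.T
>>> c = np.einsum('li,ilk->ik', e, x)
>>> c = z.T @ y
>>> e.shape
(23, 7)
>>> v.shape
(2,)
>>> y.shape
(11, 2)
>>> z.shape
(11, 23, 23)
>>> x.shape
(7, 23, 2)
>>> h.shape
()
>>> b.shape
(7, 2)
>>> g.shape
(2, 2)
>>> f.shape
(2, 7)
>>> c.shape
(23, 23, 2)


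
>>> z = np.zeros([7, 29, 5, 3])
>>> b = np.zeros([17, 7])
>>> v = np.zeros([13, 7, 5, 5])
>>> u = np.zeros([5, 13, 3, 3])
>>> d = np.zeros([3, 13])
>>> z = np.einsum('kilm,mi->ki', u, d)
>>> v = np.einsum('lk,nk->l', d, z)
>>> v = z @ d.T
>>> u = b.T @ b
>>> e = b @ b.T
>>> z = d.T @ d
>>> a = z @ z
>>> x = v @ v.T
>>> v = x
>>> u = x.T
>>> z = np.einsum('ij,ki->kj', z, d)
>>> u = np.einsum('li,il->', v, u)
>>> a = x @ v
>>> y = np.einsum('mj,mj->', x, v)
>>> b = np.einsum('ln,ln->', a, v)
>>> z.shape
(3, 13)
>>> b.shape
()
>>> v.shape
(5, 5)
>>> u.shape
()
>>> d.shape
(3, 13)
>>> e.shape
(17, 17)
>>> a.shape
(5, 5)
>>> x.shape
(5, 5)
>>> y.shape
()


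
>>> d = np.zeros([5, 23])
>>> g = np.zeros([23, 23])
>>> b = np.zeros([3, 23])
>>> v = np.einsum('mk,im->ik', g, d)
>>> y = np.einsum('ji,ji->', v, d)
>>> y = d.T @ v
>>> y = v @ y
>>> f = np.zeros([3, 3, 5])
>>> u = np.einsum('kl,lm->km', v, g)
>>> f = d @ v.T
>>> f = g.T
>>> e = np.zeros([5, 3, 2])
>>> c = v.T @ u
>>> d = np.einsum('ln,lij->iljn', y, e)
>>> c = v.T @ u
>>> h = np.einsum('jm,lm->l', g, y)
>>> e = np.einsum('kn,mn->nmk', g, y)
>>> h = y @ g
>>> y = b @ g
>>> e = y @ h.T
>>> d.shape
(3, 5, 2, 23)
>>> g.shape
(23, 23)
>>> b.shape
(3, 23)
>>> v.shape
(5, 23)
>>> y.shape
(3, 23)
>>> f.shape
(23, 23)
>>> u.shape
(5, 23)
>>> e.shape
(3, 5)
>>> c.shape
(23, 23)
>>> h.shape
(5, 23)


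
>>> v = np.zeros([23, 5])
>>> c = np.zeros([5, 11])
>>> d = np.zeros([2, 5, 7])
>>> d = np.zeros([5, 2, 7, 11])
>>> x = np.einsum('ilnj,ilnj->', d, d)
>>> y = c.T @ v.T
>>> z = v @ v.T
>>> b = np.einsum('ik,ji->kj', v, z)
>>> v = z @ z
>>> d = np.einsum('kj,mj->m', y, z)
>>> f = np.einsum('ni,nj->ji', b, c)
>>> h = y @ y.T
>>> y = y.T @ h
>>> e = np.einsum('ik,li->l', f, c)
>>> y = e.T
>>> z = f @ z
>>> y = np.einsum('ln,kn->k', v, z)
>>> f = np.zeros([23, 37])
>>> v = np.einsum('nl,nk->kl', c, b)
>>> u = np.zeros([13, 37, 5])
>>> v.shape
(23, 11)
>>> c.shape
(5, 11)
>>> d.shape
(23,)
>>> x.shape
()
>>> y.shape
(11,)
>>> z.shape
(11, 23)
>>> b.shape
(5, 23)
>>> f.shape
(23, 37)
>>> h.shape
(11, 11)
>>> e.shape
(5,)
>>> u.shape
(13, 37, 5)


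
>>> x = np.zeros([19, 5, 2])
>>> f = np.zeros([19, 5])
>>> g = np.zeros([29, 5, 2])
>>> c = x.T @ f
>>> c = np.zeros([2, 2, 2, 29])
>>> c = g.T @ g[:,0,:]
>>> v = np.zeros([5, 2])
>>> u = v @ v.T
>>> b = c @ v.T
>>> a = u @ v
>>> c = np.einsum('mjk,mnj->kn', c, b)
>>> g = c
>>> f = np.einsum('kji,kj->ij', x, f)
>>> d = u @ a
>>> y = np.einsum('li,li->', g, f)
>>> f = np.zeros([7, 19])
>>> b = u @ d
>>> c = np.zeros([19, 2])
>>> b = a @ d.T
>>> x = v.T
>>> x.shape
(2, 5)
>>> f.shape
(7, 19)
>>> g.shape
(2, 5)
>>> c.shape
(19, 2)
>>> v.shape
(5, 2)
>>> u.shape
(5, 5)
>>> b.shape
(5, 5)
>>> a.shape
(5, 2)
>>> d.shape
(5, 2)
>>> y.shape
()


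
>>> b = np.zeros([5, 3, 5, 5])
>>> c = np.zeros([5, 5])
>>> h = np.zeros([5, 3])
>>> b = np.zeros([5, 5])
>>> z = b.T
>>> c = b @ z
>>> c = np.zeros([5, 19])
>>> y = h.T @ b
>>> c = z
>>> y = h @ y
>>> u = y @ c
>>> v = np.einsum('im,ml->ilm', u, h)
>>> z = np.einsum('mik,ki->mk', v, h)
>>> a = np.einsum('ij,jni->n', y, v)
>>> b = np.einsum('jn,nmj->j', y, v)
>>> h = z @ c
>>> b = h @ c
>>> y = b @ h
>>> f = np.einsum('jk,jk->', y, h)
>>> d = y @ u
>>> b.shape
(5, 5)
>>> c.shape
(5, 5)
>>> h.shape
(5, 5)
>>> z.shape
(5, 5)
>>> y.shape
(5, 5)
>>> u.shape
(5, 5)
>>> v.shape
(5, 3, 5)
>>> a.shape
(3,)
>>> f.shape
()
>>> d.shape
(5, 5)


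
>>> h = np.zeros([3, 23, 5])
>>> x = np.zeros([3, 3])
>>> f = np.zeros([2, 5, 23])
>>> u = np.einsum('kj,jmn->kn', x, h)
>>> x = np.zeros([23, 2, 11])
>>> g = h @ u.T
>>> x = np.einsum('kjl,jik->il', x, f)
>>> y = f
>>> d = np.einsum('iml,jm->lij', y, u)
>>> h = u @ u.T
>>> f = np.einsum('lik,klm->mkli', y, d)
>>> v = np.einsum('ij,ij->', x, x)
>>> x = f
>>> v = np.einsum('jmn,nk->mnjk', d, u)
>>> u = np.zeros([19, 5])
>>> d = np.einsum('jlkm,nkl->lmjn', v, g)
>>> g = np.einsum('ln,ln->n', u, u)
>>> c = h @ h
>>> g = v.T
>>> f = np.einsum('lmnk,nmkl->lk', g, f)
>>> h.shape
(3, 3)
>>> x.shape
(3, 23, 2, 5)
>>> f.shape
(5, 2)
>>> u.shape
(19, 5)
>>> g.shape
(5, 23, 3, 2)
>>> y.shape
(2, 5, 23)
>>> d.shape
(3, 5, 2, 3)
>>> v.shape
(2, 3, 23, 5)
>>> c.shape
(3, 3)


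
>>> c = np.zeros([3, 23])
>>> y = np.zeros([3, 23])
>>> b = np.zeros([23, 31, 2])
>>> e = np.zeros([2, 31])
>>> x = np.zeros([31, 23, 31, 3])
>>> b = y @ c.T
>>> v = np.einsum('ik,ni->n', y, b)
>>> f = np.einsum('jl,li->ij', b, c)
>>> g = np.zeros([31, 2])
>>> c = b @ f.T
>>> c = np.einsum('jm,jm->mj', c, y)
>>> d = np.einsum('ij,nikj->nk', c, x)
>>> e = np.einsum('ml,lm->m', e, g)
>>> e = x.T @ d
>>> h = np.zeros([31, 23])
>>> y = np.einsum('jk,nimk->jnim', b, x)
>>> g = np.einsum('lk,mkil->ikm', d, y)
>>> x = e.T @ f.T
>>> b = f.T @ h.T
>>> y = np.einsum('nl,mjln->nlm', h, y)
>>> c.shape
(23, 3)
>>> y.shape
(31, 23, 3)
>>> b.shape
(3, 31)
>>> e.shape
(3, 31, 23, 31)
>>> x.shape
(31, 23, 31, 23)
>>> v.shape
(3,)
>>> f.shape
(23, 3)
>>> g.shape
(23, 31, 3)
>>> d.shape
(31, 31)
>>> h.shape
(31, 23)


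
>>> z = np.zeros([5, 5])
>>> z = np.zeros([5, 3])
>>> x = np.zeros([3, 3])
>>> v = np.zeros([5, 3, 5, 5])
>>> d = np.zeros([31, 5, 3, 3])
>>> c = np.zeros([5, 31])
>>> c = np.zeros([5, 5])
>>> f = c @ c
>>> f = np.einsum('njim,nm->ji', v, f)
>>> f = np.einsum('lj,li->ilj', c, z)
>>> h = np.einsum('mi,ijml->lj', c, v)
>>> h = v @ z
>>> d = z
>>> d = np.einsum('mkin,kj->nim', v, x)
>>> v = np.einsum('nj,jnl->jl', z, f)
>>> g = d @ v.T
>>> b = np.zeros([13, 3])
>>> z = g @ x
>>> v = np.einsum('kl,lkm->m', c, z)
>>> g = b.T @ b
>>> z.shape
(5, 5, 3)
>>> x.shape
(3, 3)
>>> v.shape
(3,)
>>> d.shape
(5, 5, 5)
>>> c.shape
(5, 5)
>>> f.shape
(3, 5, 5)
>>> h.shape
(5, 3, 5, 3)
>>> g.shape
(3, 3)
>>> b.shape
(13, 3)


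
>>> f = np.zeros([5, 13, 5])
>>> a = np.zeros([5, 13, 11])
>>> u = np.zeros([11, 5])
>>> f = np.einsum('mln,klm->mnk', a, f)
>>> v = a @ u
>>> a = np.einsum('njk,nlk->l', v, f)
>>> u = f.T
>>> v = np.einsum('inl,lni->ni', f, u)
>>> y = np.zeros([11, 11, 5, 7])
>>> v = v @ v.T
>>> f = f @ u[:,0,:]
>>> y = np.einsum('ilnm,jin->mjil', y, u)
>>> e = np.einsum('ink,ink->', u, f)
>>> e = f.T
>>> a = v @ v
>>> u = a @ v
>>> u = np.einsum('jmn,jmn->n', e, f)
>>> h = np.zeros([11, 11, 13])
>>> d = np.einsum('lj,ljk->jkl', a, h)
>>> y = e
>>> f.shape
(5, 11, 5)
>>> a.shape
(11, 11)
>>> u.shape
(5,)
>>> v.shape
(11, 11)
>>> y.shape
(5, 11, 5)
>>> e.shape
(5, 11, 5)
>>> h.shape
(11, 11, 13)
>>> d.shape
(11, 13, 11)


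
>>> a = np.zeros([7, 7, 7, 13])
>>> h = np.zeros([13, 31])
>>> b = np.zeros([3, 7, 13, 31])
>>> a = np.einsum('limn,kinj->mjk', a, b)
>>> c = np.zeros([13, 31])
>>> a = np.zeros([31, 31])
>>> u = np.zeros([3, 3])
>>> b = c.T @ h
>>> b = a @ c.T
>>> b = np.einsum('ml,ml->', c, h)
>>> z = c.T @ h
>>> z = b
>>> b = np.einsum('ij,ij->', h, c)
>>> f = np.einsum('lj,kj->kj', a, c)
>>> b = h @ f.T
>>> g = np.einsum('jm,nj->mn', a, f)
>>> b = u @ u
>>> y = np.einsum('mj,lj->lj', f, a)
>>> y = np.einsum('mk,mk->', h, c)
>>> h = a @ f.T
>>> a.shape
(31, 31)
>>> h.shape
(31, 13)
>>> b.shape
(3, 3)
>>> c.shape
(13, 31)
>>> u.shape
(3, 3)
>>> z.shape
()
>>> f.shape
(13, 31)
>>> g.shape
(31, 13)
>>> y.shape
()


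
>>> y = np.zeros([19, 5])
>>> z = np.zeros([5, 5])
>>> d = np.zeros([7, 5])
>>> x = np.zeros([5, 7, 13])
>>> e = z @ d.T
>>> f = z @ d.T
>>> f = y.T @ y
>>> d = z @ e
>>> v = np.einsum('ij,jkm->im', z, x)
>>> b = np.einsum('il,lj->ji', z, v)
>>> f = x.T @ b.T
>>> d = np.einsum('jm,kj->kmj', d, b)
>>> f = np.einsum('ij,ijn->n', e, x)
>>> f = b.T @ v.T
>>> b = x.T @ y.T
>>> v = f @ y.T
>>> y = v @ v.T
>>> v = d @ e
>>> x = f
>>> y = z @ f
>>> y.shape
(5, 5)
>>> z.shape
(5, 5)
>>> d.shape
(13, 7, 5)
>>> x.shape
(5, 5)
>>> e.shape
(5, 7)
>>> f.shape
(5, 5)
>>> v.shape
(13, 7, 7)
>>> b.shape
(13, 7, 19)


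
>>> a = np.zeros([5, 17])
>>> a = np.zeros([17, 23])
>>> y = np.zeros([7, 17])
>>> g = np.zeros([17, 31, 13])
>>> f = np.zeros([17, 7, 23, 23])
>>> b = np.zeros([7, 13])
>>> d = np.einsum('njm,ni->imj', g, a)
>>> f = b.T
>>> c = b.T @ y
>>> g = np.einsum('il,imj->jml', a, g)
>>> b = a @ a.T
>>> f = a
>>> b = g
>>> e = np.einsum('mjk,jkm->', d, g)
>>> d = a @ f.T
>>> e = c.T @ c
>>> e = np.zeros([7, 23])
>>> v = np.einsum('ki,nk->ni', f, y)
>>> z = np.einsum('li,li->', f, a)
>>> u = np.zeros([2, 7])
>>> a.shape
(17, 23)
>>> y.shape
(7, 17)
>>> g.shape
(13, 31, 23)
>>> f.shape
(17, 23)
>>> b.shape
(13, 31, 23)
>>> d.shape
(17, 17)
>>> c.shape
(13, 17)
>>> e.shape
(7, 23)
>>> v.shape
(7, 23)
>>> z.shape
()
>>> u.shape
(2, 7)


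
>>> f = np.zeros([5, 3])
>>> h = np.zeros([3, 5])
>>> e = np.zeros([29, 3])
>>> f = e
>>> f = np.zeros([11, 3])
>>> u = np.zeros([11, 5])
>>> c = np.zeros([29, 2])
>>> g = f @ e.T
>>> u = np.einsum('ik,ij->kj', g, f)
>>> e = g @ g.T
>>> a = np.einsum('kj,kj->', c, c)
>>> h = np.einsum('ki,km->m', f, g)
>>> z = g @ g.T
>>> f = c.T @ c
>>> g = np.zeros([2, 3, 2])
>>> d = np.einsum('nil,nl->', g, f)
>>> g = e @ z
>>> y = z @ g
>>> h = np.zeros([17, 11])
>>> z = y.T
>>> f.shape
(2, 2)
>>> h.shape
(17, 11)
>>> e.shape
(11, 11)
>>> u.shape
(29, 3)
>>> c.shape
(29, 2)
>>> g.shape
(11, 11)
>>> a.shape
()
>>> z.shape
(11, 11)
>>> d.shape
()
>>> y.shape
(11, 11)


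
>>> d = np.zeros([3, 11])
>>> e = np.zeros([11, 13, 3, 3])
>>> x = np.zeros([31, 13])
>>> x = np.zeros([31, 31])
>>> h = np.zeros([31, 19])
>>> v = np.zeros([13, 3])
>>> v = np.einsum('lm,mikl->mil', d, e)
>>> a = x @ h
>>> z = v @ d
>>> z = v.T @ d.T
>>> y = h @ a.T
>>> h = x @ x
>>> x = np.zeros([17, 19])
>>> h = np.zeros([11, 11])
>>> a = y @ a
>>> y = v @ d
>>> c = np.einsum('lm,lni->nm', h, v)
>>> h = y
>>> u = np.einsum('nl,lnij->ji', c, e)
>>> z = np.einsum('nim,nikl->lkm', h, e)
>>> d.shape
(3, 11)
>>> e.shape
(11, 13, 3, 3)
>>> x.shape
(17, 19)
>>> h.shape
(11, 13, 11)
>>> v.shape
(11, 13, 3)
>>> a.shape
(31, 19)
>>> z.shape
(3, 3, 11)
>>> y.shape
(11, 13, 11)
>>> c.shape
(13, 11)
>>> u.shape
(3, 3)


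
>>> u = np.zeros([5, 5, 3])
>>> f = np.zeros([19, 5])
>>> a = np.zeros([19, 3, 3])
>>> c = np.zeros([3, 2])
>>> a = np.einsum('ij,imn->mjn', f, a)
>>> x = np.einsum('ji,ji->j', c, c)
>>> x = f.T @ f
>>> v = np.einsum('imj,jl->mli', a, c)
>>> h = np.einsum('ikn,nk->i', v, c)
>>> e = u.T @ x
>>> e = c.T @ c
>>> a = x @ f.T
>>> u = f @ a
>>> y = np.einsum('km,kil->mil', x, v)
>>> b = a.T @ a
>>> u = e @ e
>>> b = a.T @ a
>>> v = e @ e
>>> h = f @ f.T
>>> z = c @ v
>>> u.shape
(2, 2)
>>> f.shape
(19, 5)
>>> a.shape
(5, 19)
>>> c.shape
(3, 2)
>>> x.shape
(5, 5)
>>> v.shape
(2, 2)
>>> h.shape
(19, 19)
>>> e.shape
(2, 2)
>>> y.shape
(5, 2, 3)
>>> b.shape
(19, 19)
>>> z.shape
(3, 2)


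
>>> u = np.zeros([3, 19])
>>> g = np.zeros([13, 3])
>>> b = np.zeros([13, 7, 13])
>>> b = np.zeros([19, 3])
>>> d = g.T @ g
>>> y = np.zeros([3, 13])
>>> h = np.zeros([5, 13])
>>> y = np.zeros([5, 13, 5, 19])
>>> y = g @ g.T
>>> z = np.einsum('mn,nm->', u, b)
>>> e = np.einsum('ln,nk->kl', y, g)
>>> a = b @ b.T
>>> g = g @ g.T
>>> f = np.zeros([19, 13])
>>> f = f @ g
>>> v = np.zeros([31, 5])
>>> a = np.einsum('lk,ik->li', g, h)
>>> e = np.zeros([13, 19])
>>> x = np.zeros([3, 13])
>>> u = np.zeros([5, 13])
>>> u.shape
(5, 13)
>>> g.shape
(13, 13)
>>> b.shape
(19, 3)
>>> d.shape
(3, 3)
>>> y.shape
(13, 13)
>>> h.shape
(5, 13)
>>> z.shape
()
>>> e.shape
(13, 19)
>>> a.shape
(13, 5)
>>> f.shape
(19, 13)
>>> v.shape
(31, 5)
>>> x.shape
(3, 13)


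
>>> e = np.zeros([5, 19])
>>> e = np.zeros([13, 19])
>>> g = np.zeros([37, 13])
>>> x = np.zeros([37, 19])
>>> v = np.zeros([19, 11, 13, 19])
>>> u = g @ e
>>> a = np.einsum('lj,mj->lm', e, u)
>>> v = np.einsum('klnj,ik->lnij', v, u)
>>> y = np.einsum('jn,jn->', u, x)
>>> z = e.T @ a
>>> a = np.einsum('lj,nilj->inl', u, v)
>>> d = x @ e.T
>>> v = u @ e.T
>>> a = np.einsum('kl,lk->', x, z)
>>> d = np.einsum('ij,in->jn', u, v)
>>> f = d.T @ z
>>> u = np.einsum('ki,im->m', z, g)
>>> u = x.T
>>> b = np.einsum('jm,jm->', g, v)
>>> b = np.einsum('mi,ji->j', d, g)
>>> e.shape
(13, 19)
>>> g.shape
(37, 13)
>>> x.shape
(37, 19)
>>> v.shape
(37, 13)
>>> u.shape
(19, 37)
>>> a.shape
()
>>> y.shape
()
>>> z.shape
(19, 37)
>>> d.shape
(19, 13)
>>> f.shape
(13, 37)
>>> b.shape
(37,)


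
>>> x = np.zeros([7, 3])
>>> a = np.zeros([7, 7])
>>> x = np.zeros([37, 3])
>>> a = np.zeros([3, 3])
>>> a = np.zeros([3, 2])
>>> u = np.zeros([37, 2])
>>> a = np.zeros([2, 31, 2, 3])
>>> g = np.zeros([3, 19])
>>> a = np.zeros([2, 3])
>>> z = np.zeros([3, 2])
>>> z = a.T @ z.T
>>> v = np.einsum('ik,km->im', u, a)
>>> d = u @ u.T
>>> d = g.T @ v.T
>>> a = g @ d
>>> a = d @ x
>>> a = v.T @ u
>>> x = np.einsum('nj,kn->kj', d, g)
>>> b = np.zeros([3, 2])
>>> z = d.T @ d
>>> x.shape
(3, 37)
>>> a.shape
(3, 2)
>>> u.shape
(37, 2)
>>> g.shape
(3, 19)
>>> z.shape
(37, 37)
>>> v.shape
(37, 3)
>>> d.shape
(19, 37)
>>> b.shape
(3, 2)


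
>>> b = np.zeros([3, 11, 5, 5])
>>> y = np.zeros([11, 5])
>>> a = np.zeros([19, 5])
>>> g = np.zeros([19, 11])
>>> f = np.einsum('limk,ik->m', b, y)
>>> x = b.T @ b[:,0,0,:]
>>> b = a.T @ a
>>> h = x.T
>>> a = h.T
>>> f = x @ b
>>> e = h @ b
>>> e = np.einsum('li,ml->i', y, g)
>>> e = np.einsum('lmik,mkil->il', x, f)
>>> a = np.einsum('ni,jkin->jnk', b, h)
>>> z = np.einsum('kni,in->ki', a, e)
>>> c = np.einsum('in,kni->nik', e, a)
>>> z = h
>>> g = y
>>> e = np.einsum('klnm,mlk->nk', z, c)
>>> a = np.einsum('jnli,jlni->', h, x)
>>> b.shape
(5, 5)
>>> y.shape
(11, 5)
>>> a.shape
()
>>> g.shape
(11, 5)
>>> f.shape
(5, 5, 11, 5)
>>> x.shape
(5, 5, 11, 5)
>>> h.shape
(5, 11, 5, 5)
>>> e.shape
(5, 5)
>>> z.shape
(5, 11, 5, 5)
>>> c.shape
(5, 11, 5)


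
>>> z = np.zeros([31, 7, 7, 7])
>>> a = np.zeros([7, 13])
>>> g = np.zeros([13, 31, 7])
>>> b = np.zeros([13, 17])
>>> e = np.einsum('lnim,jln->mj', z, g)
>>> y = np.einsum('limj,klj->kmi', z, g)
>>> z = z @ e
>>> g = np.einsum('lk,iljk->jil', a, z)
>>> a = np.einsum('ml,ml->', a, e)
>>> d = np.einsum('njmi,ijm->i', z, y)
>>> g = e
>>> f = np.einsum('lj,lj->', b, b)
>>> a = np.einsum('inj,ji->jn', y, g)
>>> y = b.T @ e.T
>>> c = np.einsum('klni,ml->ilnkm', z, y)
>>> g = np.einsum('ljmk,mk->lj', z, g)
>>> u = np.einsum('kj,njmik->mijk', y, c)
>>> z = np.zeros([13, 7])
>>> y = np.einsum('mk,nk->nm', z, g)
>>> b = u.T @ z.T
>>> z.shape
(13, 7)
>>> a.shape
(7, 7)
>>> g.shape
(31, 7)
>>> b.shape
(17, 7, 31, 13)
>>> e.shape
(7, 13)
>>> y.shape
(31, 13)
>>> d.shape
(13,)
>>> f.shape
()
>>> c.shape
(13, 7, 7, 31, 17)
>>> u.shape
(7, 31, 7, 17)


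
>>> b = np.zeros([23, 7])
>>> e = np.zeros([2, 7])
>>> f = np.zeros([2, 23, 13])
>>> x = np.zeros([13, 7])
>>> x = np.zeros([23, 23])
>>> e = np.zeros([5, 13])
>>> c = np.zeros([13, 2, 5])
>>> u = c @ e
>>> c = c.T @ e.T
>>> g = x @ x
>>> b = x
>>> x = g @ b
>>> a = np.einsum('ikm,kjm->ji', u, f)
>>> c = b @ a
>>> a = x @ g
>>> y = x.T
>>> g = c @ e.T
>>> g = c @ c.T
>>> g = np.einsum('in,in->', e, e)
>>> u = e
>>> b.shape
(23, 23)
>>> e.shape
(5, 13)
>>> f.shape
(2, 23, 13)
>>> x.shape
(23, 23)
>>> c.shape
(23, 13)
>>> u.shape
(5, 13)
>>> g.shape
()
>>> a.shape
(23, 23)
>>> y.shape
(23, 23)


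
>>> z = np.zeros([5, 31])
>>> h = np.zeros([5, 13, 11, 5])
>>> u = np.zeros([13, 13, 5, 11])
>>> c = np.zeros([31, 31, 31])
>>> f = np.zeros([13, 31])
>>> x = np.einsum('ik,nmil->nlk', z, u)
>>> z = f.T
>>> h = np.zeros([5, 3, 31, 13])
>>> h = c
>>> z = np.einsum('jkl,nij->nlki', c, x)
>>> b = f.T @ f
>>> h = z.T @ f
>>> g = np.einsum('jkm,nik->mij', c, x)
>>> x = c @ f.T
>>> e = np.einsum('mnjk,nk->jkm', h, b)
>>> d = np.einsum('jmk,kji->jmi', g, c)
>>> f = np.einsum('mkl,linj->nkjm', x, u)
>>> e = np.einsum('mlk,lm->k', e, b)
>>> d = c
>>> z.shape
(13, 31, 31, 11)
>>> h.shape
(11, 31, 31, 31)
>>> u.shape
(13, 13, 5, 11)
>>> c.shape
(31, 31, 31)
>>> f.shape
(5, 31, 11, 31)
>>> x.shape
(31, 31, 13)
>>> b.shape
(31, 31)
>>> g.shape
(31, 11, 31)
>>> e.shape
(11,)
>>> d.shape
(31, 31, 31)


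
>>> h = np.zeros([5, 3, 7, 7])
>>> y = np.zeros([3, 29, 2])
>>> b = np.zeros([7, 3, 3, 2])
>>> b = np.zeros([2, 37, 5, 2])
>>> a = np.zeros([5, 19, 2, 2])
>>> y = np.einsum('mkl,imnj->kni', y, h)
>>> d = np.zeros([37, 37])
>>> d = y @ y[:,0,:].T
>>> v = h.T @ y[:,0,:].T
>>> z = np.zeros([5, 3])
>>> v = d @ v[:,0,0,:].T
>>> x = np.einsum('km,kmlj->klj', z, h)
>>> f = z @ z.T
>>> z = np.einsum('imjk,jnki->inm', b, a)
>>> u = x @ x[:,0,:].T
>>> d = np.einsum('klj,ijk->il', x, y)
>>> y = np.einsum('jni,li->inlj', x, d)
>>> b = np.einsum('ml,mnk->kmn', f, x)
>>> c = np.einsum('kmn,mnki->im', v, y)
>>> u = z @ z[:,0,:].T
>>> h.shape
(5, 3, 7, 7)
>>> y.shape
(7, 7, 29, 5)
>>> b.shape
(7, 5, 7)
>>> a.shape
(5, 19, 2, 2)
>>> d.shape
(29, 7)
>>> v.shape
(29, 7, 7)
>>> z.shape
(2, 19, 37)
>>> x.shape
(5, 7, 7)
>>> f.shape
(5, 5)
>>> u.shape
(2, 19, 2)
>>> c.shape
(5, 7)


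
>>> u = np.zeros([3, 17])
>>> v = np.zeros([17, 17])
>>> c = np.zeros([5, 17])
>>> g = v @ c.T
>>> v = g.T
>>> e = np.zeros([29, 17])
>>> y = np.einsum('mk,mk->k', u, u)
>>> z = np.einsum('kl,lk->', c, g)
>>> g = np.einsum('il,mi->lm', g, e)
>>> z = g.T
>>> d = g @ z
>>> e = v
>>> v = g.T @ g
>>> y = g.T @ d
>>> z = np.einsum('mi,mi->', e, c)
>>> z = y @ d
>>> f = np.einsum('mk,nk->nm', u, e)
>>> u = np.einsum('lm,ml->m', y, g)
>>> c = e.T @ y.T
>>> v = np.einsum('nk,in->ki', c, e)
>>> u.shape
(5,)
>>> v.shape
(29, 5)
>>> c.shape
(17, 29)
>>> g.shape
(5, 29)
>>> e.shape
(5, 17)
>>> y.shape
(29, 5)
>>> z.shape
(29, 5)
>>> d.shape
(5, 5)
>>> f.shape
(5, 3)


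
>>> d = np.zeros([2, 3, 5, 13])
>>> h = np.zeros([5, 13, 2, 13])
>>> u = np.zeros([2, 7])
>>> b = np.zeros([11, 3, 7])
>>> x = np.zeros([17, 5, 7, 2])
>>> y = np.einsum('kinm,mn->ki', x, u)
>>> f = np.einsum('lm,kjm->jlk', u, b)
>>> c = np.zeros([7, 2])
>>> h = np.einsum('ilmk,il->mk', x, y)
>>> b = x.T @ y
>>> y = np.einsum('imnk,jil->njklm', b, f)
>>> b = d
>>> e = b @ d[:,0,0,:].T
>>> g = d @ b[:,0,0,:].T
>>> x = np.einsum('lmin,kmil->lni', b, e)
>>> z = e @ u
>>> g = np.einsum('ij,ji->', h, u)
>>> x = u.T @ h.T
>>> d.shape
(2, 3, 5, 13)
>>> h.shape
(7, 2)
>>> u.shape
(2, 7)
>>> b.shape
(2, 3, 5, 13)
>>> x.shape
(7, 7)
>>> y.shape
(5, 3, 5, 11, 7)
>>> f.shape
(3, 2, 11)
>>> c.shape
(7, 2)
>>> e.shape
(2, 3, 5, 2)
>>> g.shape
()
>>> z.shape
(2, 3, 5, 7)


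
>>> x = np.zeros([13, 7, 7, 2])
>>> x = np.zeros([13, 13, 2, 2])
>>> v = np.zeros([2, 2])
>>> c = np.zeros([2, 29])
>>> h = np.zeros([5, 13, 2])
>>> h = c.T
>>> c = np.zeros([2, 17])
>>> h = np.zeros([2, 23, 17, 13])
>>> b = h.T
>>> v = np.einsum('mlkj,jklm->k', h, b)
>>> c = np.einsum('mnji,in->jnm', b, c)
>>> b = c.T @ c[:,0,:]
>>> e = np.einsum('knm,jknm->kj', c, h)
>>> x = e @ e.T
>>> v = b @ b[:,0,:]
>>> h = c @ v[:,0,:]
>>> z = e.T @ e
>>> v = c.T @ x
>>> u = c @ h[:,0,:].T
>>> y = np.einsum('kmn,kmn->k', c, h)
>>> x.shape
(23, 23)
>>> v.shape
(13, 17, 23)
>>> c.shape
(23, 17, 13)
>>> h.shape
(23, 17, 13)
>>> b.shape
(13, 17, 13)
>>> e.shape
(23, 2)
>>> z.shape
(2, 2)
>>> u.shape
(23, 17, 23)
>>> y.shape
(23,)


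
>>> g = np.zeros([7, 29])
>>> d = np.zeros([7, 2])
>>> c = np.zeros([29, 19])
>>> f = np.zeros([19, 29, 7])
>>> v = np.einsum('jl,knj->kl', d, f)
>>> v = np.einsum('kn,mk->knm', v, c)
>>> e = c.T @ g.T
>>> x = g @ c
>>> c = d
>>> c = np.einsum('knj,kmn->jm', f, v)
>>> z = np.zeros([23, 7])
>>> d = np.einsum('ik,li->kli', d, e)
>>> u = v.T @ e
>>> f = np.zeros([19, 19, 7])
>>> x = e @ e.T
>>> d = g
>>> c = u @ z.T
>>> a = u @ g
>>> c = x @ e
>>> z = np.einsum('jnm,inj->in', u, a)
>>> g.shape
(7, 29)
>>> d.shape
(7, 29)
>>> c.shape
(19, 7)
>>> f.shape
(19, 19, 7)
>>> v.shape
(19, 2, 29)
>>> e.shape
(19, 7)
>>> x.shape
(19, 19)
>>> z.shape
(29, 2)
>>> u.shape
(29, 2, 7)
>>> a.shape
(29, 2, 29)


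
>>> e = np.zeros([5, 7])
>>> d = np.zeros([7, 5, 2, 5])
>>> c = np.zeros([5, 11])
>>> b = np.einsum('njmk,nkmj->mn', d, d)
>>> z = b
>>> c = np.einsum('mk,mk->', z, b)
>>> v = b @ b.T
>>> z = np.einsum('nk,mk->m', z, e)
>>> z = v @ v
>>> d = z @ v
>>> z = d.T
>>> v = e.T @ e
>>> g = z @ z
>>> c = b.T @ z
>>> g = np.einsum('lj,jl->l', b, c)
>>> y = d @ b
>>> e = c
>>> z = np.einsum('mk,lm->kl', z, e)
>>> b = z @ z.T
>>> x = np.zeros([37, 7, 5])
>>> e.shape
(7, 2)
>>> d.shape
(2, 2)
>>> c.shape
(7, 2)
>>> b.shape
(2, 2)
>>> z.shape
(2, 7)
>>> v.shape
(7, 7)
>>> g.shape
(2,)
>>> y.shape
(2, 7)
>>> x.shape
(37, 7, 5)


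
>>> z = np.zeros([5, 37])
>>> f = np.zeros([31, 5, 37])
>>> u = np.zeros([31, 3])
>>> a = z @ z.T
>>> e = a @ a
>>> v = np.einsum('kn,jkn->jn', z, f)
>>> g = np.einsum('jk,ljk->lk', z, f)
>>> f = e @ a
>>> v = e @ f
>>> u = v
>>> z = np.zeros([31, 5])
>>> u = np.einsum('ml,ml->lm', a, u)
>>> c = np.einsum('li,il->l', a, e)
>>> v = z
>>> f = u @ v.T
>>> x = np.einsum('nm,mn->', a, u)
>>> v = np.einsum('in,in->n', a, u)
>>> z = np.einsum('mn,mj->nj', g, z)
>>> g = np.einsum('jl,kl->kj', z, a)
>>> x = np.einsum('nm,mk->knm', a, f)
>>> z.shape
(37, 5)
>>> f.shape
(5, 31)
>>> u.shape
(5, 5)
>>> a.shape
(5, 5)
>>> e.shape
(5, 5)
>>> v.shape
(5,)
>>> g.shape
(5, 37)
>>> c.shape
(5,)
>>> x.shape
(31, 5, 5)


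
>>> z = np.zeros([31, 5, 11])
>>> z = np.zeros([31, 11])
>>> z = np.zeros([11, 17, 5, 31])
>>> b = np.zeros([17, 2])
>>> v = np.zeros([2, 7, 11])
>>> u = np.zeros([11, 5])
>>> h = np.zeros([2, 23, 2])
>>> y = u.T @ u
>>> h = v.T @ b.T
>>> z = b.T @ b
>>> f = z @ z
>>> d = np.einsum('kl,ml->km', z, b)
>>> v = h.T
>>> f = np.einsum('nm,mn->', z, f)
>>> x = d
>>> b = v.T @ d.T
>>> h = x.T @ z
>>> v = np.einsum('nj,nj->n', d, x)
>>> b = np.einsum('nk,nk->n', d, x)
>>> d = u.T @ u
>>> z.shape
(2, 2)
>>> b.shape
(2,)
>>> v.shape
(2,)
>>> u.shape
(11, 5)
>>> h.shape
(17, 2)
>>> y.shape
(5, 5)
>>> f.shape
()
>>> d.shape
(5, 5)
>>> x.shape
(2, 17)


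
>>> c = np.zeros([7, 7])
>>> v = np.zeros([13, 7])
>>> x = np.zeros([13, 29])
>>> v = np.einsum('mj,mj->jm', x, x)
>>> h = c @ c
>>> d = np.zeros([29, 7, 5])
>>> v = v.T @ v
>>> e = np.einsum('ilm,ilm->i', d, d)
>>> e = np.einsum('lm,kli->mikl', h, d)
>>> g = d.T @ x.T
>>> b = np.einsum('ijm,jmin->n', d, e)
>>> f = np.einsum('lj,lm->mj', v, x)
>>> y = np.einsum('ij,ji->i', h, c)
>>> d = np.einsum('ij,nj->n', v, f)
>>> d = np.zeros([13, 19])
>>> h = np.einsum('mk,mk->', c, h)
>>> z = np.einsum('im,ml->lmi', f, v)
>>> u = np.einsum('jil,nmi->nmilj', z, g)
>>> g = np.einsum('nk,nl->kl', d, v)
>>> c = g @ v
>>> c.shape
(19, 13)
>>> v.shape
(13, 13)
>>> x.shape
(13, 29)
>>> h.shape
()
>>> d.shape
(13, 19)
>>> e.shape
(7, 5, 29, 7)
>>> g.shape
(19, 13)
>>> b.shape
(7,)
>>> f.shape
(29, 13)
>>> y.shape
(7,)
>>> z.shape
(13, 13, 29)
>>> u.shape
(5, 7, 13, 29, 13)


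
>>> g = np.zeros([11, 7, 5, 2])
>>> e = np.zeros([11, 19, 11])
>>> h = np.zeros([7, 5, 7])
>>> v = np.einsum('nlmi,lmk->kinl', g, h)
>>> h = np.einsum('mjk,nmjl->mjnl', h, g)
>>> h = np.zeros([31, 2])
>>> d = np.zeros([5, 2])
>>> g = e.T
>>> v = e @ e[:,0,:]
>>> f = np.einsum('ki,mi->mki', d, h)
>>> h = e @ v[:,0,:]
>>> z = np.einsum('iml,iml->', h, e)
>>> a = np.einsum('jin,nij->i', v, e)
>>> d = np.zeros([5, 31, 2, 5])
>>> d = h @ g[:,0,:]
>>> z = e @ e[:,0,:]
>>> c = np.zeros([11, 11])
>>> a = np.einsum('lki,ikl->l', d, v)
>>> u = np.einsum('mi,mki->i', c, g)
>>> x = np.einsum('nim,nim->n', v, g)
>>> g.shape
(11, 19, 11)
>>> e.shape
(11, 19, 11)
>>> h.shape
(11, 19, 11)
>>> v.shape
(11, 19, 11)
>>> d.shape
(11, 19, 11)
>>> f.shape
(31, 5, 2)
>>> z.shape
(11, 19, 11)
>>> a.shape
(11,)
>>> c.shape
(11, 11)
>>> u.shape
(11,)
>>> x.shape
(11,)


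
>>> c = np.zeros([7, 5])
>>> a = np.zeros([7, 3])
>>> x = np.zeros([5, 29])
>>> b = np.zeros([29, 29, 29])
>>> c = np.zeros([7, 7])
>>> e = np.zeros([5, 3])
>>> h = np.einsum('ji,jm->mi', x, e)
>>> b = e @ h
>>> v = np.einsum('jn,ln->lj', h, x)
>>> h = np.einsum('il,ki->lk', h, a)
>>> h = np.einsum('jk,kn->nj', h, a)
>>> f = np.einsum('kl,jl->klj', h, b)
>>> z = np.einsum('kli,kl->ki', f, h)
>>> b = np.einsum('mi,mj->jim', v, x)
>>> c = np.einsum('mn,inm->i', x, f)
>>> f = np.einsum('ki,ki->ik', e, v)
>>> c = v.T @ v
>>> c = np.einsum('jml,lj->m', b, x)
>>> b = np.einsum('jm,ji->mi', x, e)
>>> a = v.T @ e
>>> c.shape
(3,)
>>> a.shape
(3, 3)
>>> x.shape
(5, 29)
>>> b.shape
(29, 3)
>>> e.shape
(5, 3)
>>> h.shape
(3, 29)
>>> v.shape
(5, 3)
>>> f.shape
(3, 5)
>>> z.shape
(3, 5)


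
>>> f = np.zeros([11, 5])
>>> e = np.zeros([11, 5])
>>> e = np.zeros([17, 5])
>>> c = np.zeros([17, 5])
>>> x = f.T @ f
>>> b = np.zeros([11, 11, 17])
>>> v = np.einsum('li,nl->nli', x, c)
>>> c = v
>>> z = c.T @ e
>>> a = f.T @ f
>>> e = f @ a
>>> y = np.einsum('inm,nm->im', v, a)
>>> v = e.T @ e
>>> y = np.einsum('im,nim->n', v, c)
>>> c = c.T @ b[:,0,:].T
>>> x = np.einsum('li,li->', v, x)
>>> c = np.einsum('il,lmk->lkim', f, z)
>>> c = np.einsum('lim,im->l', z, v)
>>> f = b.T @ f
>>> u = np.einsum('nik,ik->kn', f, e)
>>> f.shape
(17, 11, 5)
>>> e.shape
(11, 5)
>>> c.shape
(5,)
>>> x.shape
()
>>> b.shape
(11, 11, 17)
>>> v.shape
(5, 5)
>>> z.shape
(5, 5, 5)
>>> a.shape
(5, 5)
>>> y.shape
(17,)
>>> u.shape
(5, 17)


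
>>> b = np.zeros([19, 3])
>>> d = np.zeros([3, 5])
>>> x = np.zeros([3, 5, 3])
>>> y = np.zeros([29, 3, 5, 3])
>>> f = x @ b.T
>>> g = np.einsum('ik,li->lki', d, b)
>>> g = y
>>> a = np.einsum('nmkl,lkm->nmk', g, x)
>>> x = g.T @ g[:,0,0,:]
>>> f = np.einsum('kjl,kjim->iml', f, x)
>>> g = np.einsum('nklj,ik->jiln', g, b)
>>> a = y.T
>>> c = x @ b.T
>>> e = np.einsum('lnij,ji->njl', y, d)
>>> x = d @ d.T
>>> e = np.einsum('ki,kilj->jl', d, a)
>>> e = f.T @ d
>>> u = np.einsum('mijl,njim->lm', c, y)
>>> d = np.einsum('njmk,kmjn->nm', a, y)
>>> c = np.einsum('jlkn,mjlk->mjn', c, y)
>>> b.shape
(19, 3)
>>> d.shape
(3, 3)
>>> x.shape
(3, 3)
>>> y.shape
(29, 3, 5, 3)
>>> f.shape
(3, 3, 19)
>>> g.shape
(3, 19, 5, 29)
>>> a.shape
(3, 5, 3, 29)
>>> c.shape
(29, 3, 19)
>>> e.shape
(19, 3, 5)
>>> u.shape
(19, 3)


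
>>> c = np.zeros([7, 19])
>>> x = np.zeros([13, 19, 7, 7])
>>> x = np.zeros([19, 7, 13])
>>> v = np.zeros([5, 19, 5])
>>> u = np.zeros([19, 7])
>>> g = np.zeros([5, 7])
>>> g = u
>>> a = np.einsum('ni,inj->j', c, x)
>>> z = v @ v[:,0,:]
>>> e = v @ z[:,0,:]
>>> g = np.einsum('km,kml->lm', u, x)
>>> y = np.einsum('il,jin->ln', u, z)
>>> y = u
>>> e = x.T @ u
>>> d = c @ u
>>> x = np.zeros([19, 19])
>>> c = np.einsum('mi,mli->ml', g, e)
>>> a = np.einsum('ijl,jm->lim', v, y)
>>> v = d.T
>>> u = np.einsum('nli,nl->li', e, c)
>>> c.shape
(13, 7)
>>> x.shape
(19, 19)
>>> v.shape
(7, 7)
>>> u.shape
(7, 7)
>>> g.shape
(13, 7)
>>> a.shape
(5, 5, 7)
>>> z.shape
(5, 19, 5)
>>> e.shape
(13, 7, 7)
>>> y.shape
(19, 7)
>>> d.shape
(7, 7)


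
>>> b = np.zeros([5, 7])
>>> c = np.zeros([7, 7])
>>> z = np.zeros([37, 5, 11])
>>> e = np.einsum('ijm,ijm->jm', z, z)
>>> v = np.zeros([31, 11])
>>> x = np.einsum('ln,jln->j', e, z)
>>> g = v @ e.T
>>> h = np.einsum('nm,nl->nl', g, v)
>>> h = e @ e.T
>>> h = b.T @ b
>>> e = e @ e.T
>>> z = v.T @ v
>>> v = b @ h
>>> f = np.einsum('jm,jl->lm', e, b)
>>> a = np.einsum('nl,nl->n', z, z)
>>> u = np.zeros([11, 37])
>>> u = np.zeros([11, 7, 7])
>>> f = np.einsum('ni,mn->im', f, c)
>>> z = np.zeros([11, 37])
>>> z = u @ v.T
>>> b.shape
(5, 7)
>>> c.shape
(7, 7)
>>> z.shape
(11, 7, 5)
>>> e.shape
(5, 5)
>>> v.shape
(5, 7)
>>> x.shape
(37,)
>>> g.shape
(31, 5)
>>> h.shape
(7, 7)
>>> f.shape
(5, 7)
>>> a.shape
(11,)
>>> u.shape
(11, 7, 7)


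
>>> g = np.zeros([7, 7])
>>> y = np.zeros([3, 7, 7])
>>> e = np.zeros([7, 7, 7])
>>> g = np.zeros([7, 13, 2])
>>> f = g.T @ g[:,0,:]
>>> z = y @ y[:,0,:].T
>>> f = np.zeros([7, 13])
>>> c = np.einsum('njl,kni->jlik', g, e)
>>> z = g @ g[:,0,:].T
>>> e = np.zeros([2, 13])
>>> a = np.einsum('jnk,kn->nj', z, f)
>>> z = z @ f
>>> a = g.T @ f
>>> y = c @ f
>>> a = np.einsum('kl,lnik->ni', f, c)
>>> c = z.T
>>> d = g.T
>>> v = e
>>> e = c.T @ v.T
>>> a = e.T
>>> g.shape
(7, 13, 2)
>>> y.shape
(13, 2, 7, 13)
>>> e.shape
(7, 13, 2)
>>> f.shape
(7, 13)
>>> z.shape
(7, 13, 13)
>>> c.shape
(13, 13, 7)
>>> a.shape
(2, 13, 7)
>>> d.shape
(2, 13, 7)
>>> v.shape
(2, 13)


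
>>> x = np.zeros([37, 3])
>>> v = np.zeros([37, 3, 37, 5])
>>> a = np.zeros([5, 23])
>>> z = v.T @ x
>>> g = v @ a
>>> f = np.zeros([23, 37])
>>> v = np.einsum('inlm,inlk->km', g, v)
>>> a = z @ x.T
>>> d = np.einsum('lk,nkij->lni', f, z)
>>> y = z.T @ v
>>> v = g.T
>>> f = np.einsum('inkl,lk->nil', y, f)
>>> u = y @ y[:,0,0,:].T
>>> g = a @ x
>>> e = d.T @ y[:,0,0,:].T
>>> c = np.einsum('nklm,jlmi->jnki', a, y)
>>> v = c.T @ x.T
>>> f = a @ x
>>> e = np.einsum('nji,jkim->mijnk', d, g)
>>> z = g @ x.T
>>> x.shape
(37, 3)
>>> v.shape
(23, 37, 5, 37)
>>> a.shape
(5, 37, 3, 37)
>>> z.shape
(5, 37, 3, 37)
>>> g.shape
(5, 37, 3, 3)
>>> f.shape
(5, 37, 3, 3)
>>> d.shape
(23, 5, 3)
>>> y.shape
(3, 3, 37, 23)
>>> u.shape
(3, 3, 37, 3)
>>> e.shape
(3, 3, 5, 23, 37)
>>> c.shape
(3, 5, 37, 23)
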